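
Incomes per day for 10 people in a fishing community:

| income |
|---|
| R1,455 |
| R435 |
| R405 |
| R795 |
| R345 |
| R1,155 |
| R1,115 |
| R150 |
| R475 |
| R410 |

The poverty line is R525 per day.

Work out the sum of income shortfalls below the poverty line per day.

R930

Incomes under z: R150, R345, R405, R410, R435, R475 (q = 6 of N = 10).
Individual gaps: 525−150 = 375; 525−345 = 180; 525−405 = 120; 525−410 = 115; 525−435 = 90; 525−475 = 50.
Aggregate gap = R930.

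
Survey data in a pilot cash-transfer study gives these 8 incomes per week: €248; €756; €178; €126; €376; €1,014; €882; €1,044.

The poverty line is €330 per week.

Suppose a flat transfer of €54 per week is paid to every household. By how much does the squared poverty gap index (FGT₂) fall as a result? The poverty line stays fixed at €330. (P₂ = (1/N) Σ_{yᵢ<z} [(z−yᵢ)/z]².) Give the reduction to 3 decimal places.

Before: below the line — €126, €178, €248; squared poverty gap index (FGT₂) = 0.08201.
After the €54 transfer: below the line — €180, €232, €302; squared poverty gap index (FGT₂) = 0.03775.
Reduction = 0.08201 − 0.03775 = 0.044.

0.044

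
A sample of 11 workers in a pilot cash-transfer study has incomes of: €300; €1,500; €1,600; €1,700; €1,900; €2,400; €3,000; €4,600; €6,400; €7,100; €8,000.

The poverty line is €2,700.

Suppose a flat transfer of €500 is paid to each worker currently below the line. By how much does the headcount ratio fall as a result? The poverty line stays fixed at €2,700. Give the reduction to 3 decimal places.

Before: below the line — €300, €1,500, €1,600, €1,700, €1,900, €2,400; headcount ratio = 0.54545.
After the €500 transfer: below the line — €800, €2,000, €2,100, €2,200, €2,400; headcount ratio = 0.45455.
Reduction = 0.54545 − 0.45455 = 0.091.

0.091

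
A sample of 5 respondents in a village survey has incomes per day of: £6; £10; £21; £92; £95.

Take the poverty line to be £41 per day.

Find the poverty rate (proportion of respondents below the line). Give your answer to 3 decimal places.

0.600

3 of the 5 respondents have income below £41.
H = 3/5 = 0.600.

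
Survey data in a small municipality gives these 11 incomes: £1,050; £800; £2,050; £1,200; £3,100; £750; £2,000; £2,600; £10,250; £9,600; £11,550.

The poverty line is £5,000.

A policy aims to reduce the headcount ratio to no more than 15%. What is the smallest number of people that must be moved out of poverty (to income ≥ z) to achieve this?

7

8 of the 11 people are poor, so H = 8/11 = 0.727.
A headcount ratio of at most 15% allows at most ⌊0.15 × 11⌋ = 1 poor people.
So at least 8 − 1 = 7 must be lifted.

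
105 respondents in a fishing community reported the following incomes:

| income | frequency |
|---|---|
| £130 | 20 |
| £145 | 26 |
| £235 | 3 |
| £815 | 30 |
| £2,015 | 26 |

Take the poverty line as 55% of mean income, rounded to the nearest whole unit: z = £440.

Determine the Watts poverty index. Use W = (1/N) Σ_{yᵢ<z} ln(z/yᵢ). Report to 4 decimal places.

Below z: 20×£130, 26×£145, 3×£235 (q = 49 of N = 105).
Log gaps: ln(440/130) = 1.2192 (×20); ln(440/145) = 1.1100 (×26); ln(440/235) = 0.6272 (×3).
W = 55.127439 / 105 = 0.5250.

0.5250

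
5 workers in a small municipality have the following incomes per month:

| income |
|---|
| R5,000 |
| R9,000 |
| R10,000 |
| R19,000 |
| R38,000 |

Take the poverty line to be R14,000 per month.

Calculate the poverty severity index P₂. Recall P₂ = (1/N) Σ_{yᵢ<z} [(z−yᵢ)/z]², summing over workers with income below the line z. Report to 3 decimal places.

0.124

Below the line: R5,000, R9,000, R10,000 (q = 3 of N = 5).
Shortfall ratios: (14000−5000)/14000 = 0.6429; (14000−9000)/14000 = 0.3571; (14000−10000)/14000 = 0.2857.
Squared: 0.4133; 0.1276; 0.0816.
Sum = 0.622449; P₂ = 0.622449 / 5 = 0.124.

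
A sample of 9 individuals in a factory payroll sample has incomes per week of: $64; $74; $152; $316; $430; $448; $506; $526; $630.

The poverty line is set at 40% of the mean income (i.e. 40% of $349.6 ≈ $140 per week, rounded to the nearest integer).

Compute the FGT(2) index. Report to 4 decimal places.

Incomes under z: $64, $74 (q = 2 of N = 9).
Shortfall ratios: (140−64)/140 = 0.5429; (140−74)/140 = 0.4714.
Squared: 0.2947; 0.2222.
Sum = 0.516939; P₂ = 0.516939 / 9 = 0.0574.

0.0574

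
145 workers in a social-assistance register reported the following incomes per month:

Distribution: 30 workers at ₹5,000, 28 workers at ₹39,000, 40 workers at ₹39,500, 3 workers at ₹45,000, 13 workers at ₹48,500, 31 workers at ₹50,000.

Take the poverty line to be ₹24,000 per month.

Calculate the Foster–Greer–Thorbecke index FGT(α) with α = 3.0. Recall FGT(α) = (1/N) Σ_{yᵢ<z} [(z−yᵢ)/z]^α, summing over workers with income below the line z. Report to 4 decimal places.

Poor units: 30×₹5,000 (q = 30 of N = 145).
Normalized shortfalls: (24000−5000)/24000 = 0.7917 (×30).
Raised to α = 3.0: 0.49617 (×30).
Sum = 14.884983; FGT(3.0) = 14.884983 / 145 = 0.1027.

0.1027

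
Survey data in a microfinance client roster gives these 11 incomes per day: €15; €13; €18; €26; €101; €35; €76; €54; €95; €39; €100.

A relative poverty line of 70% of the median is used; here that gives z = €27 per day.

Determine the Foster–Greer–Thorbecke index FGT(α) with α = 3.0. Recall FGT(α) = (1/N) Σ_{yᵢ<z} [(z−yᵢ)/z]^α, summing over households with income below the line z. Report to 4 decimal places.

Below the line: €13, €15, €18, €26 (q = 4 of N = 11).
Normalized shortfalls: (27−13)/27 = 0.5185; (27−15)/27 = 0.4444; (27−18)/27 = 0.3333; (27−26)/27 = 0.0370.
Raised to α = 3.0: 0.13941; 0.08779; 0.03704; 0.00005.
Sum = 0.264289; FGT(3.0) = 0.264289 / 11 = 0.0240.

0.0240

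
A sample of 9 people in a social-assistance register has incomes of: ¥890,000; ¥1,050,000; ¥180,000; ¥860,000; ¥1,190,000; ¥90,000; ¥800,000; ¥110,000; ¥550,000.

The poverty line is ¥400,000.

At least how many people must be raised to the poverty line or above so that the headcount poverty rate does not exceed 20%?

3 of the 9 people are poor, so H = 3/9 = 0.333.
A headcount ratio of at most 20% allows at most ⌊0.20 × 9⌋ = 1 poor people.
So at least 3 − 1 = 2 must be lifted.

2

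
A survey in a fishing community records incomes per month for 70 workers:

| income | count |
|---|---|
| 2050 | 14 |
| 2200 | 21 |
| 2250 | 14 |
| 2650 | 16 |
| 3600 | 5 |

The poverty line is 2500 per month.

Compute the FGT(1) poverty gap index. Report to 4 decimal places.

Below z: 14×2050, 21×2200, 14×2250 (q = 49 of N = 70).
Normalized shortfalls: (2500−2050)/2500 = 0.1800 (×14); (2500−2200)/2500 = 0.1200 (×21); (2500−2250)/2500 = 0.1000 (×14).
Sum of shortfalls = 6.440000; P₁ averages over all N: 6.440000 / 70 = 0.0920.

0.0920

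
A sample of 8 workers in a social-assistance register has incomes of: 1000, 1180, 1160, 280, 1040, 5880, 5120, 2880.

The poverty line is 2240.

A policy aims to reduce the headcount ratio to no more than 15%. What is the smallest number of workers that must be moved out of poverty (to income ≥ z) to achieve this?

4

5 of the 8 workers are poor, so H = 5/8 = 0.625.
A headcount ratio of at most 15% allows at most ⌊0.15 × 8⌋ = 1 poor workers.
So at least 5 − 1 = 4 must be lifted.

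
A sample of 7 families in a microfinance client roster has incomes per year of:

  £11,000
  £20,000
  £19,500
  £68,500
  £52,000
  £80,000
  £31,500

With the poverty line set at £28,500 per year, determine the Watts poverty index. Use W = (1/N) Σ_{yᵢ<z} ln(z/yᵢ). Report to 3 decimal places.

Below z: £11,000, £19,500, £20,000 (q = 3 of N = 7).
Log shortfalls: ln(28500/11000) = 0.9520; ln(28500/19500) = 0.3795; ln(28500/20000) = 0.3542.
W = 1.685670 / 7 = 0.241.

0.241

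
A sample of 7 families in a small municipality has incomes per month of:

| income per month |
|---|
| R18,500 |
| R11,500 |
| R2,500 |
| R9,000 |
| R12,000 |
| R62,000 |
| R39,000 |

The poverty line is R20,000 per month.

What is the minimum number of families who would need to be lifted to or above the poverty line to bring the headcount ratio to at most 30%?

3

Currently q = 5 of N = 7 are below the line (H = 0.714).
A headcount ratio of at most 30% allows at most ⌊0.30 × 7⌋ = 2 poor families.
So at least 5 − 2 = 3 must be lifted.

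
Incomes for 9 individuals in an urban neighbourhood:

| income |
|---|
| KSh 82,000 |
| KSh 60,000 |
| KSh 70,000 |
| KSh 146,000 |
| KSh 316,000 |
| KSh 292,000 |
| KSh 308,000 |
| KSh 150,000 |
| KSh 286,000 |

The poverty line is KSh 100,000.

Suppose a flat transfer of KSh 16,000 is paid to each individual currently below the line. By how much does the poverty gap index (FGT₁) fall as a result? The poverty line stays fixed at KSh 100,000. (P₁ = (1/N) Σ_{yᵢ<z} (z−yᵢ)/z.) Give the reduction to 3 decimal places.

Before: below the line — KSh 60,000, KSh 70,000, KSh 82,000; poverty gap index (FGT₁) = 0.09778.
After the KSh 16,000 transfer: below the line — KSh 76,000, KSh 86,000, KSh 98,000; poverty gap index (FGT₁) = 0.04444.
Reduction = 0.09778 − 0.04444 = 0.053.

0.053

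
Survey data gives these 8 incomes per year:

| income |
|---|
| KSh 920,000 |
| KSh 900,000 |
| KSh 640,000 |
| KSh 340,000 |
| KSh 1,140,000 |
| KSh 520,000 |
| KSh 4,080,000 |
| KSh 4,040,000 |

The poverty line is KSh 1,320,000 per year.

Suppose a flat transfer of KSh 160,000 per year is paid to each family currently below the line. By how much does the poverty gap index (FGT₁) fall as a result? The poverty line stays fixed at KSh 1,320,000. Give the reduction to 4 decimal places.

Before: below the line — KSh 340,000, KSh 520,000, KSh 640,000, KSh 900,000, KSh 920,000, KSh 1,140,000; poverty gap index (FGT₁) = 0.327652.
After the KSh 160,000 transfer: below the line — KSh 500,000, KSh 680,000, KSh 800,000, KSh 1,060,000, KSh 1,080,000, KSh 1,300,000; poverty gap index (FGT₁) = 0.236742.
Reduction = 0.327652 − 0.236742 = 0.0909.

0.0909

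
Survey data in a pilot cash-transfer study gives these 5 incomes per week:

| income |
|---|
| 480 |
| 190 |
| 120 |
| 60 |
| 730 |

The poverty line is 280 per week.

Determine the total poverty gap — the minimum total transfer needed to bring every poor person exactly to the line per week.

Poor units: 60, 120, 190 (q = 3 of N = 5).
Individual gaps: 280−60 = 220; 280−120 = 160; 280−190 = 90.
Aggregate gap = 470.

470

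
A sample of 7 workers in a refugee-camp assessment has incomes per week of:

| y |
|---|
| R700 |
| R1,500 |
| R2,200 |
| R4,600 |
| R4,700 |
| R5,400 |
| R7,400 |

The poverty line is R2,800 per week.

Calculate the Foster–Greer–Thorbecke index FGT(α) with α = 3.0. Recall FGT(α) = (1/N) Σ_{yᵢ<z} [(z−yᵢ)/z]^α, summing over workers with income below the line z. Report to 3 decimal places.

Below the line: R700, R1,500, R2,200 (q = 3 of N = 7).
Relative gaps: (2800−700)/2800 = 0.7500; (2800−1500)/2800 = 0.4643; (2800−2200)/2800 = 0.2143.
Raised to α = 3.0: 0.42188; 0.10008; 0.00984.
Sum = 0.531797; FGT(3.0) = 0.531797 / 7 = 0.076.

0.076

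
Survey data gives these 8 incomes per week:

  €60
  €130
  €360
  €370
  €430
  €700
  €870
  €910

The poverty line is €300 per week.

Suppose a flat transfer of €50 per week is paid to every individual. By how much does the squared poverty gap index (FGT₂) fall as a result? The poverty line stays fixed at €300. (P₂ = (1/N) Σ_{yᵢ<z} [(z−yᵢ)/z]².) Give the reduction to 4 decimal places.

Before: below the line — €60, €130; squared poverty gap index (FGT₂) = 0.120139.
After the €50 transfer: below the line — €110, €180; squared poverty gap index (FGT₂) = 0.070139.
Reduction = 0.120139 − 0.070139 = 0.0500.

0.0500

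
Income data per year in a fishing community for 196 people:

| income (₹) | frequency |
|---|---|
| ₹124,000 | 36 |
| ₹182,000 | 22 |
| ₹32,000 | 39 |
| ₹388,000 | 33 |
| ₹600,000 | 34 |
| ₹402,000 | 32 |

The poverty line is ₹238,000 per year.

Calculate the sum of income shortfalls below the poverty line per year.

₹13,370,000

Below the line: 39×₹32,000, 36×₹124,000, 22×₹182,000 (q = 97 of N = 196).
Individual gaps: 39×(238000−32000) = 8034000; 36×(238000−124000) = 4104000; 22×(238000−182000) = 1232000.
Aggregate gap = ₹13,370,000.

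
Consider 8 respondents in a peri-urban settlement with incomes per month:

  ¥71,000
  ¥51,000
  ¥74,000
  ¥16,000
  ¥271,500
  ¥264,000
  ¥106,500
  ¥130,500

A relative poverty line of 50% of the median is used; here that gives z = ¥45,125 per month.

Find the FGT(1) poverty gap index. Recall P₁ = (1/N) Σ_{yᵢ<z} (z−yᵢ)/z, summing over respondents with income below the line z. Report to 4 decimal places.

0.0807

Incomes under z: ¥16,000 (q = 1 of N = 8).
Shortfall ratios: (45125−16000)/45125 = 0.6454.
Sum of shortfalls = 0.645429; P₁ averages over all N: 0.645429 / 8 = 0.0807.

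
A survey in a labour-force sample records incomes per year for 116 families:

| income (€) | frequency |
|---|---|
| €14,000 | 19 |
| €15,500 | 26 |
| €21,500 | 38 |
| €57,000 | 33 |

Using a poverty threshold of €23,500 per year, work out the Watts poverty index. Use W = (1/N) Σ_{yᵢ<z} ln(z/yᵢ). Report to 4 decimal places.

Below the line: 19×€14,000, 26×€15,500, 38×€21,500 (q = 83 of N = 116).
Log gaps: ln(23500/14000) = 0.5179 (×19); ln(23500/15500) = 0.4162 (×26); ln(23500/21500) = 0.0889 (×38).
W = 24.041094 / 116 = 0.2073.

0.2073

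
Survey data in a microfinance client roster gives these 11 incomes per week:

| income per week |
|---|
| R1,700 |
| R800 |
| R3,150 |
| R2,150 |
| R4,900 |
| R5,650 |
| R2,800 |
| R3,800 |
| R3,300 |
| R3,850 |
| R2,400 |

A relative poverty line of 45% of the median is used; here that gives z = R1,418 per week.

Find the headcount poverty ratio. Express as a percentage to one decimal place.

1 of the 11 workers have income below R1,418.
H = 1/11 = 9.1%.

9.1%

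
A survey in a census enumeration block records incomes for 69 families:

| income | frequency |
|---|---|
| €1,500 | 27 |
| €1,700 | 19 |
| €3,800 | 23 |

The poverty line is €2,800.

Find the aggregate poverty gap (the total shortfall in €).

€56,000

Below z: 27×€1,500, 19×€1,700 (q = 46 of N = 69).
Individual gaps: 27×(2800−1500) = 35100; 19×(2800−1700) = 20900.
Aggregate gap = €56,000.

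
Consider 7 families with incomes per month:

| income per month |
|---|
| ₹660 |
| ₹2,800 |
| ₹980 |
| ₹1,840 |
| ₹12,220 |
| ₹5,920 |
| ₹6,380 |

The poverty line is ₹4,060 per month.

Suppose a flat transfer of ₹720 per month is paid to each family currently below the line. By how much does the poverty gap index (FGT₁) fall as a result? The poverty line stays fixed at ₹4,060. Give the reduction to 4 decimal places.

Before: below the line — ₹660, ₹980, ₹1,840, ₹2,800; poverty gap index (FGT₁) = 0.350457.
After the ₹720 transfer: below the line — ₹1,380, ₹1,700, ₹2,560, ₹3,520; poverty gap index (FGT₁) = 0.249120.
Reduction = 0.350457 − 0.249120 = 0.1013.

0.1013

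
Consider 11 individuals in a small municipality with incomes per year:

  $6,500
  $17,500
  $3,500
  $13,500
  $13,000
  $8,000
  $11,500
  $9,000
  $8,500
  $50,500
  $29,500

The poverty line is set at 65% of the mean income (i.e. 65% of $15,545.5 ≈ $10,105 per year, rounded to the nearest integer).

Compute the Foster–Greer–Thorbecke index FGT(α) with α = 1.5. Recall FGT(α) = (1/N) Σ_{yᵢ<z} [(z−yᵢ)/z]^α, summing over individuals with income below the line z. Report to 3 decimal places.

0.085

Below the line: $3,500, $6,500, $8,000, $8,500, $9,000 (q = 5 of N = 11).
Gap ratios (z−y)/z: (10105−3500)/10105 = 0.6536; (10105−6500)/10105 = 0.3568; (10105−8000)/10105 = 0.2083; (10105−8500)/10105 = 0.1588; (10105−9000)/10105 = 0.1094.
Raised to α = 1.5: 0.52845; 0.21309; 0.09508; 0.06330; 0.03616.
Sum = 0.936074; FGT(1.5) = 0.936074 / 11 = 0.085.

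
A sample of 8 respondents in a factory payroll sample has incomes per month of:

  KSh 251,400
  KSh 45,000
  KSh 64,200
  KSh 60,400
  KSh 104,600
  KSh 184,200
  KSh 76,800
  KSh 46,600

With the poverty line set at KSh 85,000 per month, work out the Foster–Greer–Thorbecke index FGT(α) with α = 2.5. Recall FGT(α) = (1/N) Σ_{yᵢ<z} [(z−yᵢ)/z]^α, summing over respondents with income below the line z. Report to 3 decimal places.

0.046

Below z: KSh 45,000, KSh 46,600, KSh 60,400, KSh 64,200, KSh 76,800 (q = 5 of N = 8).
Shortfall ratios: (85000−45000)/85000 = 0.4706; (85000−46600)/85000 = 0.4518; (85000−60400)/85000 = 0.2894; (85000−64200)/85000 = 0.2447; (85000−76800)/85000 = 0.0965.
Raised to α = 2.5: 0.15192; 0.13718; 0.04506; 0.02962; 0.00289.
Sum = 0.366665; FGT(2.5) = 0.366665 / 8 = 0.046.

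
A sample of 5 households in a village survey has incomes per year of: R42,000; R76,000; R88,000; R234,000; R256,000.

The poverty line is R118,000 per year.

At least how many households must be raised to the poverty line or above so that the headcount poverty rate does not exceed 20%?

2

3 of the 5 households are poor, so H = 3/5 = 0.600.
A headcount ratio of at most 20% allows at most ⌊0.20 × 5⌋ = 1 poor households.
So at least 3 − 1 = 2 must be lifted.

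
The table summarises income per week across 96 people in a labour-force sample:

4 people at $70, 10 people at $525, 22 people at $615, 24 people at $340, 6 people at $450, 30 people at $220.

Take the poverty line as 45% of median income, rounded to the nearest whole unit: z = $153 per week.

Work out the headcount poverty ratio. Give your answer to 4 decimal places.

4 of the 96 people have income below $153.
H = 4/96 = 0.0417.

0.0417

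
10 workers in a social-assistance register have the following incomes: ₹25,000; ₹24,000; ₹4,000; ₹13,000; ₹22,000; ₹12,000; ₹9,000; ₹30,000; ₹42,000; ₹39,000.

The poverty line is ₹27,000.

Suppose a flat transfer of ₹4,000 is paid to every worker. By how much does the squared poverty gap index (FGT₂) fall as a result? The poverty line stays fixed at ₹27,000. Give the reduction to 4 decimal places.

0.0731

Before: below the line — ₹4,000, ₹9,000, ₹12,000, ₹13,000, ₹22,000, ₹24,000, ₹25,000; squared poverty gap index (FGT₂) = 0.179973.
After the ₹4,000 transfer: below the line — ₹8,000, ₹13,000, ₹16,000, ₹17,000, ₹26,000; squared poverty gap index (FGT₂) = 0.106859.
Reduction = 0.179973 − 0.106859 = 0.0731.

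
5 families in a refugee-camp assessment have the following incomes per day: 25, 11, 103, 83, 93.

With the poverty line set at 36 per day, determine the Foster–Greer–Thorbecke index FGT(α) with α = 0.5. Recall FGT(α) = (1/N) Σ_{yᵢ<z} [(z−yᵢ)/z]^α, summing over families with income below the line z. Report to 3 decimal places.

0.277

Below the line: 11, 25 (q = 2 of N = 5).
Relative gaps: (36−11)/36 = 0.6944; (36−25)/36 = 0.3056.
Raised to α = 0.5: 0.83333; 0.55277.
Sum = 1.386104; FGT(0.5) = 1.386104 / 5 = 0.277.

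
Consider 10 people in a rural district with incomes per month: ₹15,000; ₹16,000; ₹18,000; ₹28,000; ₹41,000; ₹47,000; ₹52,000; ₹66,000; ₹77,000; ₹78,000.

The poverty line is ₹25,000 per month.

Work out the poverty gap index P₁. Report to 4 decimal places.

Poor units: ₹15,000, ₹16,000, ₹18,000 (q = 3 of N = 10).
Normalized shortfalls: (25000−15000)/25000 = 0.4000; (25000−16000)/25000 = 0.3600; (25000−18000)/25000 = 0.2800.
Σ = 1.040000. Dividing by the full population N = 10 gives P₁ = 0.1040.

0.1040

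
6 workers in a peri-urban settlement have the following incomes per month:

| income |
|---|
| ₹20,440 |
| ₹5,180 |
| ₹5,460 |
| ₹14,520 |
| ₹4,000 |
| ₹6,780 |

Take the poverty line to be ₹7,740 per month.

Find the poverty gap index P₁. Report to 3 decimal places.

Below the line: ₹4,000, ₹5,180, ₹5,460, ₹6,780 (q = 4 of N = 6).
Shortfall ratios: (7740−4000)/7740 = 0.4832; (7740−5180)/7740 = 0.3307; (7740−5460)/7740 = 0.2946; (7740−6780)/7740 = 0.1240.
Σ = 1.232558. Dividing by the full population N = 6 gives P₁ = 0.205.

0.205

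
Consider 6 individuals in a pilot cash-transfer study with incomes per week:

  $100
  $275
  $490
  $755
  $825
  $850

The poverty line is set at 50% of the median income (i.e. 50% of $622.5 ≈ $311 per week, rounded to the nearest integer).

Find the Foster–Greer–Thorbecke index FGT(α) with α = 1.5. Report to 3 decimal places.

Below z: $100, $275 (q = 2 of N = 6).
Relative gaps: (311−100)/311 = 0.6785; (311−275)/311 = 0.1158.
Raised to α = 1.5: 0.55883; 0.03938.
Sum = 0.598218; FGT(1.5) = 0.598218 / 6 = 0.100.

0.100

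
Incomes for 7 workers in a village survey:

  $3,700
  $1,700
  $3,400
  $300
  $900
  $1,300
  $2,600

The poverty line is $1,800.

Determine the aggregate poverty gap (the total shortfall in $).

Below z: $300, $900, $1,300, $1,700 (q = 4 of N = 7).
Individual gaps: 1800−300 = 1500; 1800−900 = 900; 1800−1300 = 500; 1800−1700 = 100.
Aggregate gap = $3,000.

$3,000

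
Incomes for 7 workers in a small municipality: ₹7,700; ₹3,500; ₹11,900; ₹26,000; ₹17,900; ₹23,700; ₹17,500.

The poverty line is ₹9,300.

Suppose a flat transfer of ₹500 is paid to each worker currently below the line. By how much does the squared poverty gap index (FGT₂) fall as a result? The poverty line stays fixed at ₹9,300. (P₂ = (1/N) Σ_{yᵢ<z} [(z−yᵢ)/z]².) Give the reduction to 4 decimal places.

0.0114

Before: below the line — ₹3,500, ₹7,700; squared poverty gap index (FGT₂) = 0.059792.
After the ₹500 transfer: below the line — ₹4,000, ₹8,200; squared poverty gap index (FGT₂) = 0.048395.
Reduction = 0.059792 − 0.048395 = 0.0114.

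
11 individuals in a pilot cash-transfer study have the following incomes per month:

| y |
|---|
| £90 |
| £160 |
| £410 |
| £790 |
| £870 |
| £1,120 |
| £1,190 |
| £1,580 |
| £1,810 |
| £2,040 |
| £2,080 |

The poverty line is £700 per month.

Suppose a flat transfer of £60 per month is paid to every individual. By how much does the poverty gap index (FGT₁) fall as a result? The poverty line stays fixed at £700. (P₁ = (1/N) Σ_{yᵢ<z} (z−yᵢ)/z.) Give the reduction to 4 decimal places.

0.0234

Before: below the line — £90, £160, £410; poverty gap index (FGT₁) = 0.187013.
After the £60 transfer: below the line — £150, £220, £470; poverty gap index (FGT₁) = 0.163636.
Reduction = 0.187013 − 0.163636 = 0.0234.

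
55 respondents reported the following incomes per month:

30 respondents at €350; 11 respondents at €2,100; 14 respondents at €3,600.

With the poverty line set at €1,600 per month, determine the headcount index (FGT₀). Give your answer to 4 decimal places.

30 of the 55 respondents have income below €1,600.
H = 30/55 = 0.5455.

0.5455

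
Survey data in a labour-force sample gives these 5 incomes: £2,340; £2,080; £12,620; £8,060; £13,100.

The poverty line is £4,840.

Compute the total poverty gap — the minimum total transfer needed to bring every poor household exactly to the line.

Incomes under z: £2,080, £2,340 (q = 2 of N = 5).
Individual gaps: 4840−2080 = 2760; 4840−2340 = 2500.
Aggregate gap = £5,260.

£5,260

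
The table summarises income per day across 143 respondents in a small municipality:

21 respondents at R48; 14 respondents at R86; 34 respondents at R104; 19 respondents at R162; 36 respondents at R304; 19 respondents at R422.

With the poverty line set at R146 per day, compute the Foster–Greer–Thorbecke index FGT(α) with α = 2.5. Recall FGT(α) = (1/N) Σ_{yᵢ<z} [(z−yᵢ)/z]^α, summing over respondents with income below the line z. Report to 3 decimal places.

0.075

Below the line: 21×R48, 14×R86, 34×R104 (q = 69 of N = 143).
Normalized shortfalls: (146−48)/146 = 0.6712 (×21); (146−86)/146 = 0.4110 (×14); (146−104)/146 = 0.2877 (×34).
Raised to α = 2.5: 0.36913 (×21); 0.10827 (×14); 0.04439 (×34).
Sum = 10.776641; FGT(2.5) = 10.776641 / 143 = 0.075.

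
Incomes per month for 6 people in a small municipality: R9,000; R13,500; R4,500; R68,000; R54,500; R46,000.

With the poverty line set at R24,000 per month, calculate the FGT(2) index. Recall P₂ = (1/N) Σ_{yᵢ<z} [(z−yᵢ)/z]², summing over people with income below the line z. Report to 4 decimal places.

0.2070

Below z: R4,500, R9,000, R13,500 (q = 3 of N = 6).
Normalized shortfalls: (24000−4500)/24000 = 0.8125; (24000−9000)/24000 = 0.6250; (24000−13500)/24000 = 0.4375.
Squared: 0.6602; 0.3906; 0.1914.
Sum = 1.242188; P₂ = 1.242188 / 6 = 0.2070.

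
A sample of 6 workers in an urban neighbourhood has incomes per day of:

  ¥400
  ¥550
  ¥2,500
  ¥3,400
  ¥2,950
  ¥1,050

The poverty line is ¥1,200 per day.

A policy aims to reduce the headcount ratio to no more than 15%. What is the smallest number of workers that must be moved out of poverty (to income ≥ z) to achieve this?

Currently q = 3 of N = 6 are below the line (H = 0.500).
A headcount ratio of at most 15% allows at most ⌊0.15 × 6⌋ = 0 poor workers.
So at least 3 − 0 = 3 must be lifted.

3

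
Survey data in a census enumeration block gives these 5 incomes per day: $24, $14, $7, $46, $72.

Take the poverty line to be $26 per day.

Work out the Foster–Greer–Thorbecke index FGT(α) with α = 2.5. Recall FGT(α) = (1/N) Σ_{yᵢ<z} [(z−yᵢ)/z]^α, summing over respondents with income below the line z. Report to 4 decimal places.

Incomes under z: $7, $14, $24 (q = 3 of N = 5).
Gap ratios (z−y)/z: (26−7)/26 = 0.7308; (26−14)/26 = 0.4615; (26−24)/26 = 0.0769.
Raised to α = 2.5: 0.45651; 0.14472; 0.00164.
Sum = 0.602869; FGT(2.5) = 0.602869 / 5 = 0.1206.

0.1206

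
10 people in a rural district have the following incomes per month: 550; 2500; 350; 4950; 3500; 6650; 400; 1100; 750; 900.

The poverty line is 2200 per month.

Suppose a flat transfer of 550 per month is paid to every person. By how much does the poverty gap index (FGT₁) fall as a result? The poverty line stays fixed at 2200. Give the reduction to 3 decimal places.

Before: below the line — 350, 400, 550, 750, 900, 1100; poverty gap index (FGT₁) = 0.41591.
After the 550 transfer: below the line — 900, 950, 1100, 1300, 1450, 1650; poverty gap index (FGT₁) = 0.26591.
Reduction = 0.41591 − 0.26591 = 0.150.

0.150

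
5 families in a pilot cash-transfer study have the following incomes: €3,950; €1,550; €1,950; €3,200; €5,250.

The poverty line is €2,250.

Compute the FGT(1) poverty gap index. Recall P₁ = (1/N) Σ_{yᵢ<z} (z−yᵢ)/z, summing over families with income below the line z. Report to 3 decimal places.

Poor units: €1,550, €1,950 (q = 2 of N = 5).
Normalized shortfalls: (2250−1550)/2250 = 0.3111; (2250−1950)/2250 = 0.1333.
Sum of shortfalls = 0.444444; P₁ averages over all N: 0.444444 / 5 = 0.089.

0.089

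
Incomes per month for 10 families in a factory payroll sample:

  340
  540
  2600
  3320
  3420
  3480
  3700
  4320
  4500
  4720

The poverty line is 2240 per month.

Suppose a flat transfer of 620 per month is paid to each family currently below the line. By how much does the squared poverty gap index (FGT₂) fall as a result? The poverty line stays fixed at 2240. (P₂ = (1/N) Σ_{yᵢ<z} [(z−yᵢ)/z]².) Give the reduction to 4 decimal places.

0.0736

Before: below the line — 340, 540; squared poverty gap index (FGT₂) = 0.129544.
After the 620 transfer: below the line — 960, 1160; squared poverty gap index (FGT₂) = 0.055899.
Reduction = 0.129544 − 0.055899 = 0.0736.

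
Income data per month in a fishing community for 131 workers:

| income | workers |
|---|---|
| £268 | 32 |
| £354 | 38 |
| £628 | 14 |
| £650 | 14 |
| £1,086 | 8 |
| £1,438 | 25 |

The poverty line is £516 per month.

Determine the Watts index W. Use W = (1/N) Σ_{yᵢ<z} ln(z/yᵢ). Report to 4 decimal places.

0.2693

Below the line: 32×£268, 38×£354 (q = 70 of N = 131).
Log shortfalls: ln(516/268) = 0.6551 (×32); ln(516/354) = 0.3768 (×38).
W = 35.282608 / 131 = 0.2693.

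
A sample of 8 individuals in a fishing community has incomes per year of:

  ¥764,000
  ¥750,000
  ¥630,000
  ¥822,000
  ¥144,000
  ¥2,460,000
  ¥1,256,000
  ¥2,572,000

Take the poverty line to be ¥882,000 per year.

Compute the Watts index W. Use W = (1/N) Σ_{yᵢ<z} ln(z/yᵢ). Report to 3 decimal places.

0.316

Below z: ¥144,000, ¥630,000, ¥750,000, ¥764,000, ¥822,000 (q = 5 of N = 8).
Log shortfalls: ln(882000/144000) = 1.8124; ln(882000/630000) = 0.3365; ln(882000/750000) = 0.1621; ln(882000/764000) = 0.1436; ln(882000/822000) = 0.0705.
W = 2.525046 / 8 = 0.316.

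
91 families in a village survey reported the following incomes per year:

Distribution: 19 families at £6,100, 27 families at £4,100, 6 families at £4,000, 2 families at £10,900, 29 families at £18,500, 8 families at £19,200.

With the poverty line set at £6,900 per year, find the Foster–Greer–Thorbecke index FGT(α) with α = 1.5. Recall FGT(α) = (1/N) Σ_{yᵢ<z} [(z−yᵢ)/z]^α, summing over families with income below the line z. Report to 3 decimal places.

Below z: 6×£4,000, 27×£4,100, 19×£6,100 (q = 52 of N = 91).
Shortfall ratios: (6900−4000)/6900 = 0.4203 (×6); (6900−4100)/6900 = 0.4058 (×27); (6900−6100)/6900 = 0.1159 (×19).
Raised to α = 1.5: 0.27247 (×6); 0.25850 (×27); 0.03948 (×19).
Sum = 9.364476; FGT(1.5) = 9.364476 / 91 = 0.103.

0.103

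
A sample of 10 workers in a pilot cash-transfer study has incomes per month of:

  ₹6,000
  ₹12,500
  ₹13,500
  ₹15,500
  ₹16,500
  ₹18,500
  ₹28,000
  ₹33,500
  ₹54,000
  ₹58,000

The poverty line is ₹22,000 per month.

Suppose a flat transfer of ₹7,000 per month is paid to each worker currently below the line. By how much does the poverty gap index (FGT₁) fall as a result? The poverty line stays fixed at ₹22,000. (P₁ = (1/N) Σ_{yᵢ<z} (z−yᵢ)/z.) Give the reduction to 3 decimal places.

0.166

Before: below the line — ₹6,000, ₹12,500, ₹13,500, ₹15,500, ₹16,500, ₹18,500; poverty gap index (FGT₁) = 0.22500.
After the ₹7,000 transfer: below the line — ₹13,000, ₹19,500, ₹20,500; poverty gap index (FGT₁) = 0.05909.
Reduction = 0.22500 − 0.05909 = 0.166.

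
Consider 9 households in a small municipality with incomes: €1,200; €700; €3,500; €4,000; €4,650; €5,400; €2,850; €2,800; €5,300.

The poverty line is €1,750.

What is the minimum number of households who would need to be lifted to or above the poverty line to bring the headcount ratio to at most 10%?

2

Currently q = 2 of N = 9 are below the line (H = 0.222).
A headcount ratio of at most 10% allows at most ⌊0.10 × 9⌋ = 0 poor households.
So at least 2 − 0 = 2 must be lifted.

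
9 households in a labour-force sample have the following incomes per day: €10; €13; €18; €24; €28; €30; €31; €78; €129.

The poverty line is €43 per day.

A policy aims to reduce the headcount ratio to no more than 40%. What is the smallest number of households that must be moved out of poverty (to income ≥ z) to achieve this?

4

7 of the 9 households are poor, so H = 7/9 = 0.778.
A headcount ratio of at most 40% allows at most ⌊0.40 × 9⌋ = 3 poor households.
So at least 7 − 3 = 4 must be lifted.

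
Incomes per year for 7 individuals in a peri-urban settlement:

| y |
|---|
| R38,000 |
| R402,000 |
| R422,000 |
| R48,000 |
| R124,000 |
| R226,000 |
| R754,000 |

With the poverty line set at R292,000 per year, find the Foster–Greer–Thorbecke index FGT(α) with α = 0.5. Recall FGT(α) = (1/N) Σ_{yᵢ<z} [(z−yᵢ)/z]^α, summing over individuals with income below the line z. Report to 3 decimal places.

0.440

Below the line: R38,000, R48,000, R124,000, R226,000 (q = 4 of N = 7).
Relative gaps: (292000−38000)/292000 = 0.8699; (292000−48000)/292000 = 0.8356; (292000−124000)/292000 = 0.5753; (292000−226000)/292000 = 0.2260.
Raised to α = 0.5: 0.93266; 0.91412; 0.75851; 0.47542.
Sum = 3.080722; FGT(0.5) = 3.080722 / 7 = 0.440.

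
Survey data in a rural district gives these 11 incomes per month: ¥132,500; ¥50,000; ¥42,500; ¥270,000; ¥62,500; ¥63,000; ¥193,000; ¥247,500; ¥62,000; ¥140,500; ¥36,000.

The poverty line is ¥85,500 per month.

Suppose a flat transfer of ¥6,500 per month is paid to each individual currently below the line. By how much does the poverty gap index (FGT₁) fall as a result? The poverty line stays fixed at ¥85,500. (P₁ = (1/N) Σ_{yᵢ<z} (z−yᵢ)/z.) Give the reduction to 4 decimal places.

0.0415

Before: below the line — ¥36,000, ¥42,500, ¥50,000, ¥62,000, ¥62,500, ¥63,000; poverty gap index (FGT₁) = 0.209463.
After the ¥6,500 transfer: below the line — ¥42,500, ¥49,000, ¥56,500, ¥68,500, ¥69,000, ¥69,500; poverty gap index (FGT₁) = 0.167996.
Reduction = 0.209463 − 0.167996 = 0.0415.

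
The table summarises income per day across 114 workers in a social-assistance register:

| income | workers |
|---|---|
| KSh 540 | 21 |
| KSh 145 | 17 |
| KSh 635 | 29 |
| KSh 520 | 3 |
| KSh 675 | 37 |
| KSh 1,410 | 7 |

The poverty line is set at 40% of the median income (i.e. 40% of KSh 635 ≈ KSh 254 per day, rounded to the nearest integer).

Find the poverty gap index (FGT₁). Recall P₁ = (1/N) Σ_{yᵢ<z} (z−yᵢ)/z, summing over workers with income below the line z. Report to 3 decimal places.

Incomes under z: 17×KSh 145 (q = 17 of N = 114).
Shortfall ratios: (254−145)/254 = 0.4291 (×17).
Sum of shortfalls = 7.295276; P₁ averages over all N: 7.295276 / 114 = 0.064.

0.064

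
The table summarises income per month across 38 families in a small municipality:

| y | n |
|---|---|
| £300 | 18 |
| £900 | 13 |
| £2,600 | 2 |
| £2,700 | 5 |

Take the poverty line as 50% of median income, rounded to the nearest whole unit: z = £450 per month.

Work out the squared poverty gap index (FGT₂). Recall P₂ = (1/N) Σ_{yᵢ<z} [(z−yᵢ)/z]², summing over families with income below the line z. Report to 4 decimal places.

0.0526

Poor units: 18×£300 (q = 18 of N = 38).
Relative gaps: (450−300)/450 = 0.3333 (×18).
Squared: 0.1111 (×18).
Sum = 2.000000; P₂ = 2.000000 / 38 = 0.0526.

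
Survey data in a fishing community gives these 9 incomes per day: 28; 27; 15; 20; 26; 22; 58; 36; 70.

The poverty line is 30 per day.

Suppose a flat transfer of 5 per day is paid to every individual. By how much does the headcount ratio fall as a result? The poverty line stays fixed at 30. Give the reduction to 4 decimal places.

Before: below the line — 15, 20, 22, 26, 27, 28; headcount ratio = 0.666667.
After the 5 transfer: below the line — 20, 25, 27; headcount ratio = 0.333333.
Reduction = 0.666667 − 0.333333 = 0.3333.

0.3333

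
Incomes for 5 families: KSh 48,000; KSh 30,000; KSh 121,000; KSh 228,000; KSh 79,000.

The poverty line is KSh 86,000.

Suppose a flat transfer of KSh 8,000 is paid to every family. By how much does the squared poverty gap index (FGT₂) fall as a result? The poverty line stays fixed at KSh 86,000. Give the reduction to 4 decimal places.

0.0385

Before: below the line — KSh 30,000, KSh 48,000, KSh 79,000; squared poverty gap index (FGT₂) = 0.125176.
After the KSh 8,000 transfer: below the line — KSh 38,000, KSh 56,000; squared poverty gap index (FGT₂) = 0.086641.
Reduction = 0.125176 − 0.086641 = 0.0385.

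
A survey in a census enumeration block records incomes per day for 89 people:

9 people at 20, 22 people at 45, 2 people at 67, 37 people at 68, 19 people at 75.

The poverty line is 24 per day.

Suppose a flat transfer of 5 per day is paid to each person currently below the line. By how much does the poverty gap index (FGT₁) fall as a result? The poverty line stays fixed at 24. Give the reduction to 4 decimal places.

0.0169

Before: below the line — 9×20; poverty gap index (FGT₁) = 0.016854.
After the 5 transfer: below the line — none; poverty gap index (FGT₁) = 0.000000.
Reduction = 0.016854 − 0.000000 = 0.0169.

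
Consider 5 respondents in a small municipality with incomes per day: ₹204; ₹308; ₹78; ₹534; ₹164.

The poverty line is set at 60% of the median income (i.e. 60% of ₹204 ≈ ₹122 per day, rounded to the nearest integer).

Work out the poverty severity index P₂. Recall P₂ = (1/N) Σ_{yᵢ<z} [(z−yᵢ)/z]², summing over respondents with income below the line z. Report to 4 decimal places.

0.0260

Poor units: ₹78 (q = 1 of N = 5).
Normalized shortfalls: (122−78)/122 = 0.3607.
Squared: 0.1301.
Sum = 0.130073; P₂ = 0.130073 / 5 = 0.0260.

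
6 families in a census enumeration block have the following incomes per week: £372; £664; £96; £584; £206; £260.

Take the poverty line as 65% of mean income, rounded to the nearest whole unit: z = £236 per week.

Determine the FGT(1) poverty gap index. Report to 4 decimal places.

Incomes under z: £96, £206 (q = 2 of N = 6).
Gap ratios (z−y)/z: (236−96)/236 = 0.5932; (236−206)/236 = 0.1271.
Σ = 0.720339. Dividing by the full population N = 6 gives P₁ = 0.1201.

0.1201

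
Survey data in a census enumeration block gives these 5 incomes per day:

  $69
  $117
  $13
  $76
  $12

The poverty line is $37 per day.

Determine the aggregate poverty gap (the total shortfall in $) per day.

Incomes under z: $12, $13 (q = 2 of N = 5).
Individual gaps: 37−12 = 25; 37−13 = 24.
Aggregate gap = $49.

$49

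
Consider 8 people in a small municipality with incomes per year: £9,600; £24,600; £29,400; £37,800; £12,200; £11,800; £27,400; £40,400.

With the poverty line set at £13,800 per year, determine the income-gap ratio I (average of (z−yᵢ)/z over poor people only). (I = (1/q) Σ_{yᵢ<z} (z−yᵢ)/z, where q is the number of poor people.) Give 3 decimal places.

0.188

Below z: £9,600, £11,800, £12,200 (q = 3 of N = 8).
Shortfall ratios (z−y)/z: 0.3043, 0.1449, 0.1159; sum = 0.565217.
The income-gap ratio divides by q (the poor only): 0.565217 / 3 = 0.188.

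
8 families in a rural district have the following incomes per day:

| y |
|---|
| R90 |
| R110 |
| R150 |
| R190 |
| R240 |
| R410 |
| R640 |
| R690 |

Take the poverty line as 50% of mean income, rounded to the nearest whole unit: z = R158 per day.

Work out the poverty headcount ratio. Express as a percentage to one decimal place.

37.5%

3 of the 8 families have income below R158.
H = 3/8 = 37.5%.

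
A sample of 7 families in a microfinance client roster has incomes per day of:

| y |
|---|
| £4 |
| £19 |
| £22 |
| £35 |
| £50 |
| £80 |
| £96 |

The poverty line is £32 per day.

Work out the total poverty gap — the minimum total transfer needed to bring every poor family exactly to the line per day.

Poor units: £4, £19, £22 (q = 3 of N = 7).
Individual gaps: 32−4 = 28; 32−19 = 13; 32−22 = 10.
Aggregate gap = £51.

£51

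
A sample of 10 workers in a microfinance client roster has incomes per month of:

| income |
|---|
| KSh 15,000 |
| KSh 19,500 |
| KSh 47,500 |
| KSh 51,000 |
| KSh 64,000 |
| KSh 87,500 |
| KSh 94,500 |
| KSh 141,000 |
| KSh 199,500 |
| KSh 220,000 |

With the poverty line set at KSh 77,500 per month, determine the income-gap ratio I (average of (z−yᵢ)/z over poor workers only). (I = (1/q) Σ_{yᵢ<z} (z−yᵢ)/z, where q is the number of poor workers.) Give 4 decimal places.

0.4916

Below the line: KSh 15,000, KSh 19,500, KSh 47,500, KSh 51,000, KSh 64,000 (q = 5 of N = 10).
Relative gaps: 0.8065, 0.7484, 0.3871, 0.3419, 0.1742; sum = 2.458065.
The income-gap ratio divides by q (the poor only): 2.458065 / 5 = 0.4916.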